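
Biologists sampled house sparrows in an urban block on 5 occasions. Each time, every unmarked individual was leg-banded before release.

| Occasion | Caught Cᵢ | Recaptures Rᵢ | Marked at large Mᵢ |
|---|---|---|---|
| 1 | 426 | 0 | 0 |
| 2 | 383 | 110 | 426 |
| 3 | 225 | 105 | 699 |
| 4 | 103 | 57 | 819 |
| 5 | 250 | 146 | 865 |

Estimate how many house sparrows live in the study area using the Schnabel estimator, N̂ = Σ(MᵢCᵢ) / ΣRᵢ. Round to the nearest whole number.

N ≈ 1486

Σ MᵢCᵢ = 0·426 + 426·383 + 699·225 + 819·103 + 865·250 = 0 + 163158 + 157275 + 84357 + 216250 = 621040
Σ Rᵢ = 0 + 110 + 105 + 57 + 146 = 418
N̂ = 621040 / 418 ≈ 1485.7 → 1486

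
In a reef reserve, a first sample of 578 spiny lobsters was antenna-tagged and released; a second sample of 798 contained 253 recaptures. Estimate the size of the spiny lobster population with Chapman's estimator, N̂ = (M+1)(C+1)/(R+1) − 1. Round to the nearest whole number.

N̂ = (578+1)(798+1)/(253+1) − 1 = 579·799/254 − 1
= 462621/254 − 1 ≈ 1821.3 − 1 ≈ 1820.3 → 1820

N ≈ 1820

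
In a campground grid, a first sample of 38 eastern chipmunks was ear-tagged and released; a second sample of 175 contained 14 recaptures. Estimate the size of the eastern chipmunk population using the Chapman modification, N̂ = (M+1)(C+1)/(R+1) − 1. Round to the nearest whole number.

N̂ = (38+1)(175+1)/(14+1) − 1 = 39·176/15 − 1
= 6864/15 − 1 ≈ 457.6 − 1 ≈ 456.6 → 457

N ≈ 457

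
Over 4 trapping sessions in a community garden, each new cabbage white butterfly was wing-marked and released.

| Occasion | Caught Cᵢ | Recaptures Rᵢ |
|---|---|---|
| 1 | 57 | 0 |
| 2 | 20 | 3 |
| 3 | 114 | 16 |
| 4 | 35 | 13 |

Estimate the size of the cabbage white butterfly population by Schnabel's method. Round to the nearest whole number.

N ≈ 487

Marked at large before each occasion: Mᵢ = Σⱼ<ᵢ (Cⱼ − Rⱼ) → M1=0, M2=57, M3=74, M4=172
Σ MᵢCᵢ = 0·57 + 57·20 + 74·114 + 172·35 = 0 + 1140 + 8436 + 6020 = 15596
Σ Rᵢ = 0 + 3 + 16 + 13 = 32
N̂ = 15596 / 32 ≈ 487.4 → 487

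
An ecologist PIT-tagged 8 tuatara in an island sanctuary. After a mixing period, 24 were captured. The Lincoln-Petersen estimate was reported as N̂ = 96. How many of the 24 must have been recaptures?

From N = M·C/R: R = M·C / N = 8·24 / 96 = 192 / 96 = 2.

R = 2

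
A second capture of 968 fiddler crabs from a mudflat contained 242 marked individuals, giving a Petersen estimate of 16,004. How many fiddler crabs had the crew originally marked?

M = 4001

From N = M·C/R: M = N·R / C = 16004·242 / 968 = 3872968 / 968 = 4001.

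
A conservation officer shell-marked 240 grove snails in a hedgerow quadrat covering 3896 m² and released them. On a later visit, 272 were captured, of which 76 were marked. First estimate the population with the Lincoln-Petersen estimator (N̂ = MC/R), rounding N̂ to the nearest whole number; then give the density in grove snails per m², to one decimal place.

density ≈ 0.2 grove snails per m²

N̂ = 240·272/76 = 65280/76 ≈ 858.9 → 859
Density = N̂ / area = 859 / 3896 ≈ 0.22 → 0.2 per m²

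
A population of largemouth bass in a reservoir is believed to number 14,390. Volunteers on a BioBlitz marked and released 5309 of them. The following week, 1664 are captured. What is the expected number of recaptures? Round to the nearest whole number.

expected recaptures ≈ 614

The marked fraction of the population is 5309/14390, so in a sample of 1664 expect C·(M/N) marked.
E[R] = 5309 × 1664 / 14390 = 8834176 / 14390 ≈ 613.9 → 614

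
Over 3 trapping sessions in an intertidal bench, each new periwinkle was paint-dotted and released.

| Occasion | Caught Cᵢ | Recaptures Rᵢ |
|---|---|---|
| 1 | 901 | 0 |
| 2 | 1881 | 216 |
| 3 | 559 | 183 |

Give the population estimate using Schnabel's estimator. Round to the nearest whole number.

Marked at large before each occasion: Mᵢ = Σⱼ<ᵢ (Cⱼ − Rⱼ) → M1=0, M2=901, M3=2566
Σ MᵢCᵢ = 0·901 + 901·1881 + 2566·559 = 0 + 1694781 + 1434394 = 3129175
Σ Rᵢ = 0 + 216 + 183 = 399
N̂ = 3129175 / 399 ≈ 7842.5 → 7843

N ≈ 7843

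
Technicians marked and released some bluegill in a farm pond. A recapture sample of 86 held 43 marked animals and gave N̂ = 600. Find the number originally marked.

M = 300

From N = M·C/R: M = N·R / C = 600·43 / 86 = 25800 / 86 = 300.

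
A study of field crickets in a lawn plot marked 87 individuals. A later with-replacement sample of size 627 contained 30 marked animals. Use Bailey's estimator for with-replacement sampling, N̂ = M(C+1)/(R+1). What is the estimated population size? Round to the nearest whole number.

N̂ = 87·(627+1)/(30+1) = 87·628/31 = 54636/31 ≈ 1762.45 → 1762

N ≈ 1762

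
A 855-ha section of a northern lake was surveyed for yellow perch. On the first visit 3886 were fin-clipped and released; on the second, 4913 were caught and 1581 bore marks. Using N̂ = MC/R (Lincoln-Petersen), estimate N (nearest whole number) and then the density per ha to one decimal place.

density ≈ 14.1 yellow perch per ha

N̂ = 3886·4913/1581 = 19091918/1581 ≈ 12075.8 → 12076
Density = N̂ / area = 12076 / 855 ≈ 14.12 → 14.1 per ha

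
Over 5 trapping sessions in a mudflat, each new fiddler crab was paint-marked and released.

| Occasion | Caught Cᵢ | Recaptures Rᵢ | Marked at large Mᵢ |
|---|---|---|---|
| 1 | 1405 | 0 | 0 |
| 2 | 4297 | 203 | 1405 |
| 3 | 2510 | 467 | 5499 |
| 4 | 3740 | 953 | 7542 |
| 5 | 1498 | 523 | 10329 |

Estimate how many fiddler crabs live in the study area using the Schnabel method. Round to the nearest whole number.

Σ MᵢCᵢ = 0·1405 + 1405·4297 + 5499·2510 + 7542·3740 + 10329·1498 = 0 + 6037285 + 13802490 + 28207080 + 15472842 = 63519697
Σ Rᵢ = 0 + 203 + 467 + 953 + 523 = 2146
N̂ = 63519697 / 2146 ≈ 29599.1 → 29599

N ≈ 29,599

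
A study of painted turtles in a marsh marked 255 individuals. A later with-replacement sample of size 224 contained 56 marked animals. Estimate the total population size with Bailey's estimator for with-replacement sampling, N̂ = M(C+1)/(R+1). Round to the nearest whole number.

N ≈ 1007

N̂ = 255·(224+1)/(56+1) = 255·225/57 = 57375/57 ≈ 1006.6 → 1007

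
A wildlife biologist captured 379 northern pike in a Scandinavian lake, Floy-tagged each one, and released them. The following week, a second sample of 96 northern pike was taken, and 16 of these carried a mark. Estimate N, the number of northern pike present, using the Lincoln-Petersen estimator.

N = 2274

The marked fraction in the recapture sample should equal the marked fraction in the population: 16/96 = 379/N.
N = (379 × 96) / 16 = 36384 / 16 = 2274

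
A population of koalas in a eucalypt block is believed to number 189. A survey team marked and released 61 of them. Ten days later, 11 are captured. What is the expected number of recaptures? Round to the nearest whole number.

expected recaptures ≈ 4

The marked fraction of the population is 61/189, so in a sample of 11 expect C·(M/N) marked.
E[R] = 61 × 11 / 189 = 671 / 189 ≈ 3.6 → 4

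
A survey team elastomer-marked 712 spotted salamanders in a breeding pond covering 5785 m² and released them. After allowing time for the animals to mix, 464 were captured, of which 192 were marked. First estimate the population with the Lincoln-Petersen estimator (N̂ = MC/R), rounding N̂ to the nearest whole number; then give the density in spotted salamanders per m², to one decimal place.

N̂ = 712·464/192 = 330368/192 ≈ 1720.7 → 1721
Density = N̂ / area = 1721 / 5785 ≈ 0.30 → 0.3 per m²

density ≈ 0.3 spotted salamanders per m²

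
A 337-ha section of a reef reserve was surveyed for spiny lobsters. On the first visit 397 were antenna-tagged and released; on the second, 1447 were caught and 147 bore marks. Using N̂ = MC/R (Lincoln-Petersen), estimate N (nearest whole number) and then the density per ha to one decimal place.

N̂ = 397·1447/147 = 574459/147 ≈ 3907.9 → 3908
Density = N̂ / area = 3908 / 337 ≈ 11.60 → 11.6 per ha

density ≈ 11.6 spiny lobsters per ha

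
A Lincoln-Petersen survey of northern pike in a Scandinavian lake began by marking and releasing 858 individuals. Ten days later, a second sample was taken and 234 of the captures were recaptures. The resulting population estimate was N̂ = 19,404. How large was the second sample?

From N = M·C/R: C = N·R / M = 19404·234 / 858 = 4540536 / 858 = 5292.

C = 5292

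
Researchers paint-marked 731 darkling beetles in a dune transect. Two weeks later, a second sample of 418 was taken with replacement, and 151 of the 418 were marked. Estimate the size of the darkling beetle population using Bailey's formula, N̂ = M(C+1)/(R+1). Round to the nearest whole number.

N ≈ 2015

N̂ = 731·(418+1)/(151+1) = 731·419/152 = 306289/152 ≈ 2015.1 → 2015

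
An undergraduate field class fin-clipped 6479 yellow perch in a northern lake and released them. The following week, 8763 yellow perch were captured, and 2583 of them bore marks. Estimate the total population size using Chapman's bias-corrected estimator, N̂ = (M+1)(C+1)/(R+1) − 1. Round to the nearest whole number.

N̂ = (6479+1)(8763+1)/(2583+1) − 1 = 6480·8764/2584 − 1
= 56790720/2584 − 1 ≈ 21977.8 − 1 ≈ 21976.8 → 21977

N ≈ 21,977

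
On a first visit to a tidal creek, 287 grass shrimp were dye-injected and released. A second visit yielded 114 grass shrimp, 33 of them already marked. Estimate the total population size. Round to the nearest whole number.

Lincoln-Petersen assumes M/N = R/C, so N = M·C / R.
N = (287 × 114) / 33 = 32718 / 33 ≈ 991.45 → 991

N ≈ 991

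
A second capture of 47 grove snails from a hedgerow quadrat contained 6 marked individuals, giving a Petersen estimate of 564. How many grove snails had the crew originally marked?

M = 72

From N = M·C/R: M = N·R / C = 564·6 / 47 = 3384 / 47 = 72.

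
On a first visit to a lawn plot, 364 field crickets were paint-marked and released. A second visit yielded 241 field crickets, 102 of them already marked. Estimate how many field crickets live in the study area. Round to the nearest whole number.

N ≈ 860

N = (364 × 241) / 102 = 87724 / 102 ≈ 860.0 → 860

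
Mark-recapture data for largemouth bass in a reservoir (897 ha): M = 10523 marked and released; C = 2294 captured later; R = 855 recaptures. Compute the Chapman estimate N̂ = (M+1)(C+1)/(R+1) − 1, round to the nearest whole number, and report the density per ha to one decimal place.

N̂ = 10524·2295/856 − 1 = 24152580/856 − 1 ≈ 28214.6 → 28215
Density = N̂ / area = 28215 / 897 ≈ 31.45 → 31.5 per ha

density ≈ 31.5 largemouth bass per ha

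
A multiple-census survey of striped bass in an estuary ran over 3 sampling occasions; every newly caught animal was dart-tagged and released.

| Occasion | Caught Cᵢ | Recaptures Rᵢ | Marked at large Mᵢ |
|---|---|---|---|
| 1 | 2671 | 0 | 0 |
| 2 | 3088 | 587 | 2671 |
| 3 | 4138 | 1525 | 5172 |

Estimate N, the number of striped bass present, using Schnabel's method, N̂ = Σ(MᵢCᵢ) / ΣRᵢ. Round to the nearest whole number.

N ≈ 14,039

Σ MᵢCᵢ = 0·2671 + 2671·3088 + 5172·4138 = 0 + 8248048 + 21401736 = 29649784
Σ Rᵢ = 0 + 587 + 1525 = 2112
N̂ = 29649784 / 2112 ≈ 14038.7 → 14039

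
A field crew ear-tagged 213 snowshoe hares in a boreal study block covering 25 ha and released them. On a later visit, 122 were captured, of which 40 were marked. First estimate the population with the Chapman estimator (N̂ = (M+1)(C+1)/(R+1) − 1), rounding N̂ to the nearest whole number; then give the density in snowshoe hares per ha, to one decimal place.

density ≈ 25.6 snowshoe hares per ha

N̂ = 214·123/41 − 1 = 26322/41 − 1 = 641
Density = N̂ / area = 641 / 25 ≈ 25.64 → 25.6 per ha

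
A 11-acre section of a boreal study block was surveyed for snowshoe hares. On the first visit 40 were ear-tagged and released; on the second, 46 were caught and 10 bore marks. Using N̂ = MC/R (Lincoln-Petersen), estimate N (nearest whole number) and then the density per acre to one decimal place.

density ≈ 16.7 snowshoe hares per acre

N̂ = 40·46/10 = 1840/10 = 184
Density = N̂ / area = 184 / 11 ≈ 16.73 → 16.7 per acre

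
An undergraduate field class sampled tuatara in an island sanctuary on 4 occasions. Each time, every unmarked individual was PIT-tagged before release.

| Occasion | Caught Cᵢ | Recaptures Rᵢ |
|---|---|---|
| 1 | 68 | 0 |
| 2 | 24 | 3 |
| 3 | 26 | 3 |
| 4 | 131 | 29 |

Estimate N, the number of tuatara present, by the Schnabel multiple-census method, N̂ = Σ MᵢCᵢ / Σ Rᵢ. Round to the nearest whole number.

N ≈ 532

Marked at large before each occasion: Mᵢ = Σⱼ<ᵢ (Cⱼ − Rⱼ) → M1=0, M2=68, M3=89, M4=112
Σ MᵢCᵢ = 0·68 + 68·24 + 89·26 + 112·131 = 0 + 1632 + 2314 + 14672 = 18618
Σ Rᵢ = 0 + 3 + 3 + 29 = 35
N̂ = 18618 / 35 ≈ 531.9 → 532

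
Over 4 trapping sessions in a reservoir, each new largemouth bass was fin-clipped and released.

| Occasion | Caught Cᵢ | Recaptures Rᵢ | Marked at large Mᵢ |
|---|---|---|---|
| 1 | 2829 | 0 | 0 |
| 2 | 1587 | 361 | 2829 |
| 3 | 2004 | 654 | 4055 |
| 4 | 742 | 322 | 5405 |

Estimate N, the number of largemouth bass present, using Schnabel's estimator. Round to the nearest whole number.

Σ MᵢCᵢ = 0·2829 + 2829·1587 + 4055·2004 + 5405·742 = 0 + 4489623 + 8126220 + 4010510 = 16626353
Σ Rᵢ = 0 + 361 + 654 + 322 = 1337
N̂ = 16626353 / 1337 ≈ 12435.6 → 12436

N ≈ 12,436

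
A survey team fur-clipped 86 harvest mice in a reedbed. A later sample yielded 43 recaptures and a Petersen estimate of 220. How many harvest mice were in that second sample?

From N = M·C/R: C = N·R / M = 220·43 / 86 = 9460 / 86 = 110.

C = 110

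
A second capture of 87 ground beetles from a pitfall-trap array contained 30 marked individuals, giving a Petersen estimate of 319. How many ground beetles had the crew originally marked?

M = 110

From N = M·C/R: M = N·R / C = 319·30 / 87 = 9570 / 87 = 110.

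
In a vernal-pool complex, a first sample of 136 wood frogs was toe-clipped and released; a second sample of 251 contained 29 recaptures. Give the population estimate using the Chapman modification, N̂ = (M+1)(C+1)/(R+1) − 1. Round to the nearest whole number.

N ≈ 1150

N̂ = (136+1)(251+1)/(29+1) − 1 = 137·252/30 − 1
= 34524/30 − 1 ≈ 1150.8 − 1 ≈ 1149.8 → 1150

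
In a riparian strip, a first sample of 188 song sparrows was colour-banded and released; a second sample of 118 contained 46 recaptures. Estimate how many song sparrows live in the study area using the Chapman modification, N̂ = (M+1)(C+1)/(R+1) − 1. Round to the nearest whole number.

N̂ = (188+1)(118+1)/(46+1) − 1 = 189·119/47 − 1
= 22491/47 − 1 ≈ 478.5 − 1 ≈ 477.5 → 478

N ≈ 478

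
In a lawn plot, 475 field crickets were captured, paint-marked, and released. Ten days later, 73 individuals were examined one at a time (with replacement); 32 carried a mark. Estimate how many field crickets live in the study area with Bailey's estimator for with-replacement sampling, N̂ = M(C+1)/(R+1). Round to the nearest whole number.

N̂ = 475·(73+1)/(32+1) = 475·74/33 = 35150/33 ≈ 1065.2 → 1065

N ≈ 1065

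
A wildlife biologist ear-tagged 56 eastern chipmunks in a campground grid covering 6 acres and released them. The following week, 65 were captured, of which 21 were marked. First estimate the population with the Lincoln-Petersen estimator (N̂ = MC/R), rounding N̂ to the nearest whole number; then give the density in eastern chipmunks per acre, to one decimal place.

density ≈ 28.8 eastern chipmunks per acre

N̂ = 56·65/21 = 3640/21 ≈ 173.3 → 173
Density = N̂ / area = 173 / 6 ≈ 28.83 → 28.8 per acre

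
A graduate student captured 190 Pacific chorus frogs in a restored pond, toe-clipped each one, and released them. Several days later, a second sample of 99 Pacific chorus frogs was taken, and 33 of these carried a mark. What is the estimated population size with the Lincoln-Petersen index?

N = 570

N = (190 × 99) / 33 = 18810 / 33 = 570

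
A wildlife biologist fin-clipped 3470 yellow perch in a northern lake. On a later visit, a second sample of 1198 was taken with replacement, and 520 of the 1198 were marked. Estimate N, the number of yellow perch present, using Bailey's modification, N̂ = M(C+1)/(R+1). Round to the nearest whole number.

N̂ = 3470·(1198+1)/(520+1) = 3470·1199/521 = 4160530/521 ≈ 7985.7 → 7986

N ≈ 7986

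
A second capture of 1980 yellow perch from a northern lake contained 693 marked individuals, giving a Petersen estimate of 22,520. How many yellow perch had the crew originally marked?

From N = M·C/R: M = N·R / C = 22520·693 / 1980 = 15606360 / 1980 = 7882.

M = 7882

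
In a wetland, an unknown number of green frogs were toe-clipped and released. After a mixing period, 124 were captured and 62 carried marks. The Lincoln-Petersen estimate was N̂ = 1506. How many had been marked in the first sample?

M = 753

From N = M·C/R: M = N·R / C = 1506·62 / 124 = 93372 / 124 = 753.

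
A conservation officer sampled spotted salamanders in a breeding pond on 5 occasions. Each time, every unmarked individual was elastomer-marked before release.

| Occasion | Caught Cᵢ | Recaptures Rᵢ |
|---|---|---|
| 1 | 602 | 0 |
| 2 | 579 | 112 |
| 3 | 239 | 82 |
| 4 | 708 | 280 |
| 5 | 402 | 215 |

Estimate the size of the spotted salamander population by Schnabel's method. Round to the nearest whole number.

N ≈ 3102

Marked at large before each occasion: Mᵢ = Σⱼ<ᵢ (Cⱼ − Rⱼ) → M1=0, M2=602, M3=1069, M4=1226, M5=1654
Σ MᵢCᵢ = 0·602 + 602·579 + 1069·239 + 1226·708 + 1654·402 = 0 + 348558 + 255491 + 868008 + 664908 = 2136965
Σ Rᵢ = 0 + 112 + 82 + 280 + 215 = 689
N̂ = 2136965 / 689 ≈ 3101.5 → 3102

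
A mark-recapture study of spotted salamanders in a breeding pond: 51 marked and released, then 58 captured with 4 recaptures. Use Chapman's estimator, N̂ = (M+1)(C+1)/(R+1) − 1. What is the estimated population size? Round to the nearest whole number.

N̂ = (51+1)(58+1)/(4+1) − 1 = 52·59/5 − 1
= 3068/5 − 1 ≈ 613.6 − 1 ≈ 612.6 → 613

N ≈ 613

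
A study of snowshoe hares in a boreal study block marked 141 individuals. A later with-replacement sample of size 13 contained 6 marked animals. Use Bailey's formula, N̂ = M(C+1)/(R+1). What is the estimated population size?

N̂ = 141·(13+1)/(6+1) = 141·14/7 = 1974/7 = 282

N = 282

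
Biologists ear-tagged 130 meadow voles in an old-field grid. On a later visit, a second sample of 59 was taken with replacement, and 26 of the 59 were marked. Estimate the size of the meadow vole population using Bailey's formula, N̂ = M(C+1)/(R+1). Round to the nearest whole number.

N̂ = 130·(59+1)/(26+1) = 130·60/27 = 7800/27 ≈ 288.9 → 289

N ≈ 289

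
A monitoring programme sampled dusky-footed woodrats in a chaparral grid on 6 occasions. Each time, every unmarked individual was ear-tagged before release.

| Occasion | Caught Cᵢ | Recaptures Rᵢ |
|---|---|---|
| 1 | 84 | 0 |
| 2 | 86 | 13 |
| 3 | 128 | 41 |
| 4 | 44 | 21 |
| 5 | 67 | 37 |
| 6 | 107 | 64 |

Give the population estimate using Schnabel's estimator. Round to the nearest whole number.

N ≈ 498

Marked at large before each occasion: Mᵢ = Σⱼ<ᵢ (Cⱼ − Rⱼ) → M1=0, M2=84, M3=157, M4=244, M5=267, M6=297
Σ MᵢCᵢ = 0·84 + 84·86 + 157·128 + 244·44 + 267·67 + 297·107 = 0 + 7224 + 20096 + 10736 + 17889 + 31779 = 87724
Σ Rᵢ = 0 + 13 + 41 + 21 + 37 + 64 = 176
N̂ = 87724 / 176 ≈ 498.4 → 498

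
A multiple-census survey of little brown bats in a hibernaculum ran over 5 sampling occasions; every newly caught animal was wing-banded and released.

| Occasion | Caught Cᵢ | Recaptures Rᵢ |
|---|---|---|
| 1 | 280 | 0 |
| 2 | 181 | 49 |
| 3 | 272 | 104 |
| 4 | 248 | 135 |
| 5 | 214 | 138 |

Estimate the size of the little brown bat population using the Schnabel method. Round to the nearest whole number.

N ≈ 1068

Marked at large before each occasion: Mᵢ = Σⱼ<ᵢ (Cⱼ − Rⱼ) → M1=0, M2=280, M3=412, M4=580, M5=693
Σ MᵢCᵢ = 0·280 + 280·181 + 412·272 + 580·248 + 693·214 = 0 + 50680 + 112064 + 143840 + 148302 = 454886
Σ Rᵢ = 0 + 49 + 104 + 135 + 138 = 426
N̂ = 454886 / 426 ≈ 1067.8 → 1068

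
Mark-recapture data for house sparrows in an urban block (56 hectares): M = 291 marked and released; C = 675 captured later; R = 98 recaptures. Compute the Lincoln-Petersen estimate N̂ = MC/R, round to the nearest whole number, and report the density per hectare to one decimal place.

density ≈ 35.8 house sparrows per hectare

N̂ = 291·675/98 = 196425/98 ≈ 2004.3 → 2004
Density = N̂ / area = 2004 / 56 ≈ 35.79 → 35.8 per hectare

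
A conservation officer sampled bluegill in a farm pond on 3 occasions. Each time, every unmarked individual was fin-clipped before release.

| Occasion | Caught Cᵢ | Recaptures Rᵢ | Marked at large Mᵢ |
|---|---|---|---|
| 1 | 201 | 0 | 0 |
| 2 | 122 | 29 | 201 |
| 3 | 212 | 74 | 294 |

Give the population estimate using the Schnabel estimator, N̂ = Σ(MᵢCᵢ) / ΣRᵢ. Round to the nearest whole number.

Σ MᵢCᵢ = 0·201 + 201·122 + 294·212 = 0 + 24522 + 62328 = 86850
Σ Rᵢ = 0 + 29 + 74 = 103
N̂ = 86850 / 103 ≈ 843.2 → 843

N ≈ 843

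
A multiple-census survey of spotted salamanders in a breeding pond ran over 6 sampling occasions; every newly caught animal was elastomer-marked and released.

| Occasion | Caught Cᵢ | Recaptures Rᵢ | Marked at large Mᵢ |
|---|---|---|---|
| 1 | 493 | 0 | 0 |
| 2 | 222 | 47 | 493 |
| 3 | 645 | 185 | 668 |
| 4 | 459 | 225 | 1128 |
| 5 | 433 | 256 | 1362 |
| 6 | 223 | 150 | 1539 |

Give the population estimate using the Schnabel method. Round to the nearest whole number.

Σ MᵢCᵢ = 0·493 + 493·222 + 668·645 + 1128·459 + 1362·433 + 1539·223 = 0 + 109446 + 430860 + 517752 + 589746 + 343197 = 1991001
Σ Rᵢ = 0 + 47 + 185 + 225 + 256 + 150 = 863
N̂ = 1991001 / 863 ≈ 2307.1 → 2307

N ≈ 2307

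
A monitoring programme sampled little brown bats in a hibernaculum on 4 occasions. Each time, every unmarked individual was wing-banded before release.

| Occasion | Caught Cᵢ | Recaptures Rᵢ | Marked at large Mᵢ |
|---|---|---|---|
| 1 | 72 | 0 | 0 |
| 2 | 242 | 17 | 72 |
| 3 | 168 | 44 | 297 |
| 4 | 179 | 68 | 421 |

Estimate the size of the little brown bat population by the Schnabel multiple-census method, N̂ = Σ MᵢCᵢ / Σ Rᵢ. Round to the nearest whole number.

N ≈ 1106

Σ MᵢCᵢ = 0·72 + 72·242 + 297·168 + 421·179 = 0 + 17424 + 49896 + 75359 = 142679
Σ Rᵢ = 0 + 17 + 44 + 68 = 129
N̂ = 142679 / 129 ≈ 1106.0 → 1106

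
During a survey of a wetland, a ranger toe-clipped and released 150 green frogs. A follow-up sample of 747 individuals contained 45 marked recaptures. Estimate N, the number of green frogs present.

Lincoln-Petersen assumes M/N = R/C, so N = M·C / R.
N = (150 × 747) / 45 = 112050 / 45 = 2490

N = 2490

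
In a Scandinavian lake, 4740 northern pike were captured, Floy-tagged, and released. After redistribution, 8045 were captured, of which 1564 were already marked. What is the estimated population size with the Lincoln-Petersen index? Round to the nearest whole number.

N = (4740 × 8045) / 1564 = 38133300 / 1564 ≈ 24381.9 → 24382

N ≈ 24,382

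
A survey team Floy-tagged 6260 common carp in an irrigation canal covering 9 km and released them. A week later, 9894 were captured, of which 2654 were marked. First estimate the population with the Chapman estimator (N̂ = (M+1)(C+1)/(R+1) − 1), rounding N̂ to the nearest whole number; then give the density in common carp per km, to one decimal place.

density ≈ 2592.6 common carp per km

N̂ = 6261·9895/2655 − 1 = 61952595/2655 − 1 ≈ 23333.3 → 23333
Density = N̂ / area = 23333 / 9 ≈ 2592.56 → 2592.6 per km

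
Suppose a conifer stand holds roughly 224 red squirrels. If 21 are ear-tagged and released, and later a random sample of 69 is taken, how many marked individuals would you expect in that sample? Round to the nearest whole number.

expected recaptures ≈ 6

The marked fraction of the population is 21/224, so in a sample of 69 expect C·(M/N) marked.
E[R] = 21 × 69 / 224 = 1449 / 224 ≈ 6.47 → 6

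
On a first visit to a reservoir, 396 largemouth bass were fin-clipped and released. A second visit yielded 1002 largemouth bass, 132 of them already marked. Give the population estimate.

N = 3006

If marked individuals mix randomly, R/C ≈ M/N, giving N ≈ M·C/R.
N = (396 × 1002) / 132 = 396792 / 132 = 3006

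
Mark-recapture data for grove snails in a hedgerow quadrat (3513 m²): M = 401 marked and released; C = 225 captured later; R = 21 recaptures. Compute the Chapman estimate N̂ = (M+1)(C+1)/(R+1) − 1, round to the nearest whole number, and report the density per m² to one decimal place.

N̂ = 402·226/22 − 1 = 90852/22 − 1 ≈ 4128.6 → 4129
Density = N̂ / area = 4129 / 3513 ≈ 1.18 → 1.2 per m²

density ≈ 1.2 grove snails per m²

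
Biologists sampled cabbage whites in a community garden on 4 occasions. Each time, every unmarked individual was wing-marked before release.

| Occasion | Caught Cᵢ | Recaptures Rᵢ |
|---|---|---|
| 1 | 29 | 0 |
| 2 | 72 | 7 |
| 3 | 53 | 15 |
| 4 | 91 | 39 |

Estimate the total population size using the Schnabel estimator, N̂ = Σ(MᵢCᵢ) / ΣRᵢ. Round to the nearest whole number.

Marked at large before each occasion: Mᵢ = Σⱼ<ᵢ (Cⱼ − Rⱼ) → M1=0, M2=29, M3=94, M4=132
Σ MᵢCᵢ = 0·29 + 29·72 + 94·53 + 132·91 = 0 + 2088 + 4982 + 12012 = 19082
Σ Rᵢ = 0 + 7 + 15 + 39 = 61
N̂ = 19082 / 61 ≈ 312.8 → 313

N ≈ 313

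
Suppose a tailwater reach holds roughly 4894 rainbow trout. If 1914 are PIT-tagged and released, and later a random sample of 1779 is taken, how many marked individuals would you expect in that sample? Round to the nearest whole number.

expected recaptures ≈ 696

Expected recaptures E[R] = M·C / N.
E[R] = 1914 × 1779 / 4894 = 3405006 / 4894 ≈ 695.8 → 696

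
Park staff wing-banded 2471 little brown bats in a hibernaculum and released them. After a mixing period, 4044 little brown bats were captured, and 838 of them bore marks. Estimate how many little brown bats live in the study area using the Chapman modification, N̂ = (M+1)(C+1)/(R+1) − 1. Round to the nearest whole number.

N̂ = (2471+1)(4044+1)/(838+1) − 1 = 2472·4045/839 − 1
= 9999240/839 − 1 ≈ 11918.0 − 1 ≈ 11917.0 → 11917

N ≈ 11,917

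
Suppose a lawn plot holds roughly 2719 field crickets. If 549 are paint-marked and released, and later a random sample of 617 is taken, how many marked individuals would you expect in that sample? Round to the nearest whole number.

The marked fraction of the population is 549/2719, so in a sample of 617 expect C·(M/N) marked.
E[R] = 549 × 617 / 2719 = 338733 / 2719 ≈ 124.6 → 125

expected recaptures ≈ 125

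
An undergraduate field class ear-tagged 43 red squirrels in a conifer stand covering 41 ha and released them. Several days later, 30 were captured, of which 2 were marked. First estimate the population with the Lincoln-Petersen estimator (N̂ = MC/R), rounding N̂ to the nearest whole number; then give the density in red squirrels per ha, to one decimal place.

density ≈ 15.7 red squirrels per ha

N̂ = 43·30/2 = 1290/2 = 645
Density = N̂ / area = 645 / 41 ≈ 15.73 → 15.7 per ha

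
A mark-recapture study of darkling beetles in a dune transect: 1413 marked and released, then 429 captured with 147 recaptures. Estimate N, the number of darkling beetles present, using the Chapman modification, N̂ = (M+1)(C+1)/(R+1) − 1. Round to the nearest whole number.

N ≈ 4107

N̂ = (1413+1)(429+1)/(147+1) − 1 = 1414·430/148 − 1
= 608020/148 − 1 ≈ 4108.2 − 1 ≈ 4107.2 → 4107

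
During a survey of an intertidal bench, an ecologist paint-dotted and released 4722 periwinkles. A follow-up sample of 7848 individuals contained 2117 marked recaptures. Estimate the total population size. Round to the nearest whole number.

N = (4722 × 7848) / 2117 = 37058256 / 2117 ≈ 17505.1 → 17505

N ≈ 17,505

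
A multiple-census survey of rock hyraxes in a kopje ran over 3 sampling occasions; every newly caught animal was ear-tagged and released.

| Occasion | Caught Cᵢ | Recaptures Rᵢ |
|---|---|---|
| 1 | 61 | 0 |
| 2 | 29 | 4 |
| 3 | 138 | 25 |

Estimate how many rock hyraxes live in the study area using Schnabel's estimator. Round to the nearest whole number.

Marked at large before each occasion: Mᵢ = Σⱼ<ᵢ (Cⱼ − Rⱼ) → M1=0, M2=61, M3=86
Σ MᵢCᵢ = 0·61 + 61·29 + 86·138 = 0 + 1769 + 11868 = 13637
Σ Rᵢ = 0 + 4 + 25 = 29
N̂ = 13637 / 29 ≈ 470.2 → 470

N ≈ 470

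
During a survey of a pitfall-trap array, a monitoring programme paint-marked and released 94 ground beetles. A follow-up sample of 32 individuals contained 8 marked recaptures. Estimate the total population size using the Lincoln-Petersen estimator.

N = 376

The marked fraction in the recapture sample should equal the marked fraction in the population: 8/32 = 94/N.
N = (94 × 32) / 8 = 3008 / 8 = 376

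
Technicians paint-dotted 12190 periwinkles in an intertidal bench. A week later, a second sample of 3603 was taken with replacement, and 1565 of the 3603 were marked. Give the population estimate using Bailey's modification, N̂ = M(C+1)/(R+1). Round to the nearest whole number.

N ≈ 28,054

N̂ = 12190·(3603+1)/(1565+1) = 12190·3604/1566 = 43932760/1566 ≈ 28054.1 → 28054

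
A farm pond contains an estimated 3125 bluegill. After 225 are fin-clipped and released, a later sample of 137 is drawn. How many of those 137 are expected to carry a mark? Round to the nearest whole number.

expected recaptures ≈ 10

Expected recaptures E[R] = M·C / N.
E[R] = 225 × 137 / 3125 = 30825 / 3125 ≈ 9.9 → 10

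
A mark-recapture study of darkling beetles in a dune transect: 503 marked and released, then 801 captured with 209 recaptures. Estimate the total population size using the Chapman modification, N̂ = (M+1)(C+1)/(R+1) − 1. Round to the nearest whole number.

N ≈ 1924

N̂ = (503+1)(801+1)/(209+1) − 1 = 504·802/210 − 1
= 404208/210 − 1 ≈ 1924.8 − 1 ≈ 1923.8 → 1924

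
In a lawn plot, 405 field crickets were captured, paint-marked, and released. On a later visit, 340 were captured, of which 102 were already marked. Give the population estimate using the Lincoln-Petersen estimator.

N = 1350

Lincoln-Petersen assumes M/N = R/C, so N = M·C / R.
N = (405 × 340) / 102 = 137700 / 102 = 1350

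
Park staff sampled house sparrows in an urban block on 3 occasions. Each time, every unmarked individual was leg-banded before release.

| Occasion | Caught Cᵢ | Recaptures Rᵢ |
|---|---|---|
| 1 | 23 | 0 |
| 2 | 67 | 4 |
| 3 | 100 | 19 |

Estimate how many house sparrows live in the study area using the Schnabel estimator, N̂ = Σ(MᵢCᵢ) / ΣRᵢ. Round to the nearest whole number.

N ≈ 441

Marked at large before each occasion: Mᵢ = Σⱼ<ᵢ (Cⱼ − Rⱼ) → M1=0, M2=23, M3=86
Σ MᵢCᵢ = 0·23 + 23·67 + 86·100 = 0 + 1541 + 8600 = 10141
Σ Rᵢ = 0 + 4 + 19 = 23
N̂ = 10141 / 23 ≈ 440.9 → 441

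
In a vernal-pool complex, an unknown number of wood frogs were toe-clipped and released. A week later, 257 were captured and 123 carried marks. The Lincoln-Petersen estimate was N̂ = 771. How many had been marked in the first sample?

From N = M·C/R: M = N·R / C = 771·123 / 257 = 94833 / 257 = 369.

M = 369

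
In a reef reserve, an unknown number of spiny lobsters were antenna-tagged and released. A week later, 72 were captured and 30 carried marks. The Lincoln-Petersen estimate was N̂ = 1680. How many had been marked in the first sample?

From N = M·C/R: M = N·R / C = 1680·30 / 72 = 50400 / 72 = 700.

M = 700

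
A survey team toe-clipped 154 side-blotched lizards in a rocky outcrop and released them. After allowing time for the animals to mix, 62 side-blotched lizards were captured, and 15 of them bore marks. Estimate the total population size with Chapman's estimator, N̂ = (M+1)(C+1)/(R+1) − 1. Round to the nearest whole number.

N̂ = (154+1)(62+1)/(15+1) − 1 = 155·63/16 − 1
= 9765/16 − 1 ≈ 610.3 − 1 ≈ 609.3 → 609

N ≈ 609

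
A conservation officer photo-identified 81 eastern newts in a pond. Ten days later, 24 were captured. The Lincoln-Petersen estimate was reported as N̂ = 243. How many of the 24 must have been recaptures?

R = 8

From N = M·C/R: R = M·C / N = 81·24 / 243 = 1944 / 243 = 8.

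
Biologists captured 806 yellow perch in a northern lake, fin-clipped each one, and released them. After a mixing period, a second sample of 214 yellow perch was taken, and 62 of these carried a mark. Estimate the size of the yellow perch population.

N = 2782

N = (806 × 214) / 62 = 172484 / 62 = 2782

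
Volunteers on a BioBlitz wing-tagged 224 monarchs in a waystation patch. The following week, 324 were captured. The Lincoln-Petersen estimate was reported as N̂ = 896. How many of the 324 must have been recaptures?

R = 81

From N = M·C/R: R = M·C / N = 224·324 / 896 = 72576 / 896 = 81.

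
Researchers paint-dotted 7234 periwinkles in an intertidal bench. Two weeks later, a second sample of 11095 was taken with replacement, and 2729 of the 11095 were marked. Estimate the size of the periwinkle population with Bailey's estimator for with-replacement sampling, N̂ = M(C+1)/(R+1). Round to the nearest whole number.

N ≈ 29,402

N̂ = 7234·(11095+1)/(2729+1) = 7234·11096/2730 = 80268464/2730 ≈ 29402.4 → 29402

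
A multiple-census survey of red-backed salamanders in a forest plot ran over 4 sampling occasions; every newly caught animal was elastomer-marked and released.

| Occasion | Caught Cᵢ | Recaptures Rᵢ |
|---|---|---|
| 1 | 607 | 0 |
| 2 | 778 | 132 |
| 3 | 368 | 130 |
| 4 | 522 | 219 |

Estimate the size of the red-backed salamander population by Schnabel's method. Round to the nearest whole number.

Marked at large before each occasion: Mᵢ = Σⱼ<ᵢ (Cⱼ − Rⱼ) → M1=0, M2=607, M3=1253, M4=1491
Σ MᵢCᵢ = 0·607 + 607·778 + 1253·368 + 1491·522 = 0 + 472246 + 461104 + 778302 = 1711652
Σ Rᵢ = 0 + 132 + 130 + 219 = 481
N̂ = 1711652 / 481 ≈ 3558.5 → 3559

N ≈ 3559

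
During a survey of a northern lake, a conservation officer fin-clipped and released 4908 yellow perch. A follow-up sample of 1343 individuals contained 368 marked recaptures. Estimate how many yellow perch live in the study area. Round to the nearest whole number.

N ≈ 17,912

If marked individuals mix randomly, R/C ≈ M/N, giving N ≈ M·C/R.
N = (4908 × 1343) / 368 = 6591444 / 368 ≈ 17911.5 → 17912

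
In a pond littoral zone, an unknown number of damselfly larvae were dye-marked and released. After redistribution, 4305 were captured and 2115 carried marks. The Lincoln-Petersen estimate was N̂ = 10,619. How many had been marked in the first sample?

From N = M·C/R: M = N·R / C = 10619·2115 / 4305 = 22459185 / 4305 = 5217.

M = 5217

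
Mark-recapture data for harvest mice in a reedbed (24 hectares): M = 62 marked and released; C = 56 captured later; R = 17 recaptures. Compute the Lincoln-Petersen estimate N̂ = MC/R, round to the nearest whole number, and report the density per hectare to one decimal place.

N̂ = 62·56/17 = 3472/17 ≈ 204.2 → 204
Density = N̂ / area = 204 / 24 ≈ 8.50 → 8.5 per hectare

density ≈ 8.5 harvest mice per hectare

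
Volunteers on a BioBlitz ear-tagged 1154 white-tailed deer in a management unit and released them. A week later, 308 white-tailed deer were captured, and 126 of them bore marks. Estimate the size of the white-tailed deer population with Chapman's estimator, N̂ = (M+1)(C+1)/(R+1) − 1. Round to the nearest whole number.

N̂ = (1154+1)(308+1)/(126+1) − 1 = 1155·309/127 − 1
= 356895/127 − 1 ≈ 2810.2 − 1 ≈ 2809.2 → 2809

N ≈ 2809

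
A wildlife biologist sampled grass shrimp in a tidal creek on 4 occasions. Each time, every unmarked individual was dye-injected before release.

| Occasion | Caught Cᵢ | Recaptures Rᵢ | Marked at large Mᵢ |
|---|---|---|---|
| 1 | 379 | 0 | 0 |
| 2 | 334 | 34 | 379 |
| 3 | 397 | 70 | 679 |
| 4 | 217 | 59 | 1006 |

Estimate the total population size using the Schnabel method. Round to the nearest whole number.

Σ MᵢCᵢ = 0·379 + 379·334 + 679·397 + 1006·217 = 0 + 126586 + 269563 + 218302 = 614451
Σ Rᵢ = 0 + 34 + 70 + 59 = 163
N̂ = 614451 / 163 ≈ 3769.6 → 3770

N ≈ 3770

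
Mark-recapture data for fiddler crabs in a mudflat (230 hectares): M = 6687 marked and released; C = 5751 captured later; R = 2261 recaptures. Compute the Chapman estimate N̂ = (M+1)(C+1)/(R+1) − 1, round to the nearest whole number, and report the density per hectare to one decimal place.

density ≈ 73.9 fiddler crabs per hectare

N̂ = 6688·5752/2262 − 1 = 38469376/2262 − 1 ≈ 17005.8 → 17006
Density = N̂ / area = 17006 / 230 ≈ 73.94 → 73.9 per hectare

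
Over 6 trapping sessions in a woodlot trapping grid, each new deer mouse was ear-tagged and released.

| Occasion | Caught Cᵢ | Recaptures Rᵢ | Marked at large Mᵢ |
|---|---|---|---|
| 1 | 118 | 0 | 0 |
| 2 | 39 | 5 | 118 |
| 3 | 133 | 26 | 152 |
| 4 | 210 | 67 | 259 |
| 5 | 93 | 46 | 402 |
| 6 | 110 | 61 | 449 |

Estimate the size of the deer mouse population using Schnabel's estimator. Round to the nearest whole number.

N ≈ 810

Σ MᵢCᵢ = 0·118 + 118·39 + 152·133 + 259·210 + 402·93 + 449·110 = 0 + 4602 + 20216 + 54390 + 37386 + 49390 = 165984
Σ Rᵢ = 0 + 5 + 26 + 67 + 46 + 61 = 205
N̂ = 165984 / 205 ≈ 809.7 → 810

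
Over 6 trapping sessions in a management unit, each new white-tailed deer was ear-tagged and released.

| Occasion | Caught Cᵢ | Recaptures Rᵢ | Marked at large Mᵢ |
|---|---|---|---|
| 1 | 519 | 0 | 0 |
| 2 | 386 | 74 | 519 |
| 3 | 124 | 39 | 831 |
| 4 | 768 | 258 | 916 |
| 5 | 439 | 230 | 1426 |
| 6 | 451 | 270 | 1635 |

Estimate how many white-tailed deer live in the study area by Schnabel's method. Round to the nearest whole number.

N ≈ 2721

Σ MᵢCᵢ = 0·519 + 519·386 + 831·124 + 916·768 + 1426·439 + 1635·451 = 0 + 200334 + 103044 + 703488 + 626014 + 737385 = 2370265
Σ Rᵢ = 0 + 74 + 39 + 258 + 230 + 270 = 871
N̂ = 2370265 / 871 ≈ 2721.3 → 2721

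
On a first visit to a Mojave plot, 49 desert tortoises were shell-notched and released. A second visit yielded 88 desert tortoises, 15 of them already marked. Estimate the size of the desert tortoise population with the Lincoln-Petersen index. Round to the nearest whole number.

N ≈ 287

N = (49 × 88) / 15 = 4312 / 15 ≈ 287.47 → 287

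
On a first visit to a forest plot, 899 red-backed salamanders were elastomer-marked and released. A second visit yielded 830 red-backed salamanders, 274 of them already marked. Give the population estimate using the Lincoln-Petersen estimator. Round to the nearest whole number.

The marked fraction in the recapture sample should equal the marked fraction in the population: 274/830 = 899/N.
N = (899 × 830) / 274 = 746170 / 274 ≈ 2723.2 → 2723

N ≈ 2723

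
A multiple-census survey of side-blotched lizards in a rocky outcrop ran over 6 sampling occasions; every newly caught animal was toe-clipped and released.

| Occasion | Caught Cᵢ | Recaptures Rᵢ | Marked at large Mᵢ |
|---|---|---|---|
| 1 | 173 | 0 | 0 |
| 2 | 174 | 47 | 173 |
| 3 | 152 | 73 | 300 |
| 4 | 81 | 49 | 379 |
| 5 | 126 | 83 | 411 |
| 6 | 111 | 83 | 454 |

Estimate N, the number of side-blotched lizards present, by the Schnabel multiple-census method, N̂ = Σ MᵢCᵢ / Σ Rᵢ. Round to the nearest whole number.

N ≈ 623

Σ MᵢCᵢ = 0·173 + 173·174 + 300·152 + 379·81 + 411·126 + 454·111 = 0 + 30102 + 45600 + 30699 + 51786 + 50394 = 208581
Σ Rᵢ = 0 + 47 + 73 + 49 + 83 + 83 = 335
N̂ = 208581 / 335 ≈ 622.6 → 623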